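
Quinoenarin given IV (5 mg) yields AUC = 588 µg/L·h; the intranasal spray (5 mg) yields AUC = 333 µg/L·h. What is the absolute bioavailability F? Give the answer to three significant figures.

F = (AUC_ev / D_ev) / (AUC_iv / D_iv)
  = (333/5) / (588/5)
  = 66.6 / 117.6 = 0.5663

F = 0.566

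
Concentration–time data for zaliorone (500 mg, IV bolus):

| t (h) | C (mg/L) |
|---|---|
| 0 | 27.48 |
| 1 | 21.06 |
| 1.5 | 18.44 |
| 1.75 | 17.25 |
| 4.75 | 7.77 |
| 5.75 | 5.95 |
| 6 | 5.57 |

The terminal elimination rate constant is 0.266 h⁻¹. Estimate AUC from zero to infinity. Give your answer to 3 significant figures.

Trapezoidal AUC_0→6:
  [0→1]: (27.48+21.06)/2 × 1 = 24.27
  [1→1.5]: (21.06+18.44)/2 × 0.5 = 9.875
  [1.5→1.75]: (18.44+17.25)/2 × 0.25 = 4.46125
  [1.75→4.75]: (17.25+7.77)/2 × 3 = 37.53
  [4.75→5.75]: (7.77+5.95)/2 × 1 = 6.86
  [5.75→6]: (5.95+5.57)/2 × 0.25 = 1.44
  Sum = 84.43625 mg/L·h
Extrapolated tail: C_last / k_e = 5.57 / 0.266 = 20.940
AUC_0→∞ = 84.43625 + 20.940 = 105.37625 mg/L·h

AUC = 105 mg/L·h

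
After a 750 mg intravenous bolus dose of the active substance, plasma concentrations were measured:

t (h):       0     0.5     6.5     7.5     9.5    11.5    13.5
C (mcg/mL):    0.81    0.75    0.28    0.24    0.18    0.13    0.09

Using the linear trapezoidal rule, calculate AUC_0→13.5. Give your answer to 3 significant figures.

Trapezoidal AUC_0→13.5:
  [0→0.5]: (0.81+0.75)/2 × 0.5 = 0.39
  [0.5→6.5]: (0.75+0.28)/2 × 6 = 3.09
  [6.5→7.5]: (0.28+0.24)/2 × 1 = 0.26
  [7.5→9.5]: (0.24+0.18)/2 × 2 = 0.42
  [9.5→11.5]: (0.18+0.13)/2 × 2 = 0.31
  [11.5→13.5]: (0.13+0.09)/2 × 2 = 0.22
  Sum = 4.69 mcg/mL·h

AUC = 4.69 mcg/mL·h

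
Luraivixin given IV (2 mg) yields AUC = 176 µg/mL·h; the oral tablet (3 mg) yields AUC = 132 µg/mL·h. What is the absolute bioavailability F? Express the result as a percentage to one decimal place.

F = (AUC_ev / D_ev) / (AUC_iv / D_iv)
  = (132/3) / (176/2)
  = 44 / 88 = 0.5000
  = 50.00%

F = 50.0%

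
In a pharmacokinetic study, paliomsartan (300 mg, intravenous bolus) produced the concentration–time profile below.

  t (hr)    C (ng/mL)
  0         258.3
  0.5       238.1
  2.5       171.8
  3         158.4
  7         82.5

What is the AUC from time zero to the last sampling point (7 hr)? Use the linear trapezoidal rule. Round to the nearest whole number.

Trapezoidal AUC_0→7:
  [0→0.5]: (258.3+238.1)/2 × 0.5 = 124.1
  [0.5→2.5]: (238.1+171.8)/2 × 2 = 409.9
  [2.5→3]: (171.8+158.4)/2 × 0.5 = 82.55
  [3→7]: (158.4+82.5)/2 × 4 = 481.8
  Sum = 1098.35 ng/mL·hr

AUC = 1098 ng/mL·hr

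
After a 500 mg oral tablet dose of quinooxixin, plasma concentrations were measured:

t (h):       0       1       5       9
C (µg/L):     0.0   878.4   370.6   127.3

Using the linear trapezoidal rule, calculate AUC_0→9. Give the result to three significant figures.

AUC = 3930 µg/L·h

Trapezoidal AUC_0→9:
  [0→1]: (0.0+878.4)/2 × 1 = 439.2
  [1→5]: (878.4+370.6)/2 × 4 = 2498.0
  [5→9]: (370.6+127.3)/2 × 4 = 995.8
  Sum = 3933.0 µg/L·h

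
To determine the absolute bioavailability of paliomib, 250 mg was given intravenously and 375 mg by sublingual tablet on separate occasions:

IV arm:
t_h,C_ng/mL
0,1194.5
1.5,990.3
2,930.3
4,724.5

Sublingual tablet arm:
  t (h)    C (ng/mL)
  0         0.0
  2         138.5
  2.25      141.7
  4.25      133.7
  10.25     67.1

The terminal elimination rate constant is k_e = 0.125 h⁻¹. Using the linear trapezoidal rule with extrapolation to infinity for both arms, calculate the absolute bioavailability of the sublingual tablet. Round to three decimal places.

F = 0.111

Trapezoidal AUC_0→4 (IV):
  [0→1.5]: (1194.5+990.3)/2 × 1.5 = 1638.6
  [1.5→2]: (990.3+930.3)/2 × 0.5 = 480.15
  [2→4]: (930.3+724.5)/2 × 2 = 1654.8
  Sum = 3773.55 ng/mL·h
IV tail: 724.5/0.125 = 5796.000; AUC_iv,0→∞ = 3773.55 + 5796.000 = 9569.55 ng/mL·h
Trapezoidal AUC_0→10.25 (sublingual tablet):
  [0→2]: (0.0+138.5)/2 × 2 = 138.5
  [2→2.25]: (138.5+141.7)/2 × 0.25 = 35.025
  [2.25→4.25]: (141.7+133.7)/2 × 2 = 275.4
  [4.25→10.25]: (133.7+67.1)/2 × 6 = 602.4
  Sum = 1051.325 ng/mL·h
sublingual tablet tail: 67.1/0.125 = 536.800; AUC_ev,0→∞ = 1051.325 + 536.800 = 1588.125 ng/mL·h
F = (AUC_ev/D_ev)/(AUC_iv/D_iv) = (1588.125/375)/(9569.55/250) = 4.235/38.2782 = 0.1106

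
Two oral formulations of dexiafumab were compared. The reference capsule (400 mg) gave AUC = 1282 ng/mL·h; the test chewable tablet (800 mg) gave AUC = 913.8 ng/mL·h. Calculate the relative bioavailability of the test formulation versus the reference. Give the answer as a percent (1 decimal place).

F_rel = (AUC_test/D_test) / (AUC_ref/D_ref)
      = (913.8/800) / (1282/400)
      = 1.14225 / 3.205 = 0.3564 = 35.64%

F_rel = 35.6%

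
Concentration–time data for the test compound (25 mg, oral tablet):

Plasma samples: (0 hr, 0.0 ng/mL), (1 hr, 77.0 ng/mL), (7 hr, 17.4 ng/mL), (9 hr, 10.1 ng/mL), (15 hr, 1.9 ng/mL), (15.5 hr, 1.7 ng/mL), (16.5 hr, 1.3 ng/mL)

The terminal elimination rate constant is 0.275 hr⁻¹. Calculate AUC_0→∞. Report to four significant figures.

Trapezoidal AUC_0→16.5:
  [0→1]: (0.0+77.0)/2 × 1 = 38.5
  [1→7]: (77.0+17.4)/2 × 6 = 283.2
  [7→9]: (17.4+10.1)/2 × 2 = 27.5
  [9→15]: (10.1+1.9)/2 × 6 = 36.0
  [15→15.5]: (1.9+1.7)/2 × 0.5 = 0.9
  [15.5→16.5]: (1.7+1.3)/2 × 1 = 1.5
  Sum = 387.6 ng/mL·hr
Extrapolated tail: C_last / k_e = 1.3 / 0.275 = 4.727
AUC_0→∞ = 387.6 + 4.727 = 392.327 ng/mL·hr

AUC = 392.3 ng/mL·hr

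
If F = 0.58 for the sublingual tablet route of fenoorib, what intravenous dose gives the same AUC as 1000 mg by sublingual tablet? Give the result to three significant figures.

Systemic exposure from an extravascular dose = F × D_ev, so the equivalent IV dose is F × D_ev.
D_iv = F × D_ev = 0.58 × 1000 = 580 mg

D_iv = 580 mg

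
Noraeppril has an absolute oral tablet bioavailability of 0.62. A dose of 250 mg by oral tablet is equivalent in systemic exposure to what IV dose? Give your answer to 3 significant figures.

Systemic exposure from an extravascular dose = F × D_ev, so the equivalent IV dose is F × D_ev.
D_iv = F × D_ev = 0.62 × 250 = 155 mg

D_iv = 155 mg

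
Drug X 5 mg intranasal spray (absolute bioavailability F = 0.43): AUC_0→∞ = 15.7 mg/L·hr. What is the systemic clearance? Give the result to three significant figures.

CL = F × Dose / AUC_0→∞
   = 0.43 × 5 / 15.7 = 0.136943 L/hr

CL = 0.137 L/hr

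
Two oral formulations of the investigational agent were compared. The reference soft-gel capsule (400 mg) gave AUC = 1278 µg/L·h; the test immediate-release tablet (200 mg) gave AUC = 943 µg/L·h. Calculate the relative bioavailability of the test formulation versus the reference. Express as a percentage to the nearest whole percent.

F_rel = (AUC_test/D_test) / (AUC_ref/D_ref)
      = (943/200) / (1278/400)
      = 4.715 / 3.195 = 1.4757 = 147.57%

F_rel = 148%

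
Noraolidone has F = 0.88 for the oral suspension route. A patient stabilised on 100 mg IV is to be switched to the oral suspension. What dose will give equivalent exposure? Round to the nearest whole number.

D_oral = 114 mg

For equal systemic exposure: F × D_ev = D_iv
D_ev = D_iv / F = 100 / 0.88 = 113.636 mg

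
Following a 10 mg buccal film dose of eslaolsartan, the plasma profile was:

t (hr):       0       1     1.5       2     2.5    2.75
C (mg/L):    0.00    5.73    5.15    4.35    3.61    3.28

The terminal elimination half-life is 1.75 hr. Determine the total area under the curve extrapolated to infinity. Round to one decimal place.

Trapezoidal AUC_0→2.75:
  [0→1]: (0.00+5.73)/2 × 1 = 2.865
  [1→1.5]: (5.73+5.15)/2 × 0.5 = 2.72
  [1.5→2]: (5.15+4.35)/2 × 0.5 = 2.375
  [2→2.5]: (4.35+3.61)/2 × 0.5 = 1.99
  [2.5→2.75]: (3.61+3.28)/2 × 0.25 = 0.86125
  Sum = 10.81125 mg/L·hr
k_e = ln2 / t½ = 0.693147 / 1.75 = 0.3961 hr^-1
Extrapolated tail: C_last / k_e = 3.28 / 0.3961 = 8.281
AUC_0→∞ = 10.81125 + 8.281 = 19.09225 mg/L·hr

AUC = 19.1 mg/L·hr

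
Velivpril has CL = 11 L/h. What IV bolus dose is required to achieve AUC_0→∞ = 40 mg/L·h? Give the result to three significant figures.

Dose = 440 mg

Dose_iv = CL × AUC_0→∞
     = 11 × 40 = 440 mg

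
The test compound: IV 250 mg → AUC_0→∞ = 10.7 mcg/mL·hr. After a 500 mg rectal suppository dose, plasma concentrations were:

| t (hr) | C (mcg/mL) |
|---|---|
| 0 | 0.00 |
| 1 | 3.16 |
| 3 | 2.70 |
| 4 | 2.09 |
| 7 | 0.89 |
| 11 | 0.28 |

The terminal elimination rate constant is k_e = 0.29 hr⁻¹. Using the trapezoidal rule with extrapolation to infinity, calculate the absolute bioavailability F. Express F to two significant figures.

Trapezoidal AUC_0→11 (rectal suppository):
  [0→1]: (0.00+3.16)/2 × 1 = 1.58
  [1→3]: (3.16+2.70)/2 × 2 = 5.86
  [3→4]: (2.70+2.09)/2 × 1 = 2.395
  [4→7]: (2.09+0.89)/2 × 3 = 4.47
  [7→11]: (0.89+0.28)/2 × 4 = 2.34
  Sum = 16.645 mcg/mL·hr
Tail: C_last/k_e = 0.28/0.29 = 0.966
AUC_0→∞ (rectal suppository) = 16.645 + 0.966 = 17.611 mcg/mL·hr
F = (AUC_ev/D_ev)/(AUC_iv/D_iv) = (17.611/500)/(10.7/250) = 0.035222/0.0428 = 0.8229

F = 0.82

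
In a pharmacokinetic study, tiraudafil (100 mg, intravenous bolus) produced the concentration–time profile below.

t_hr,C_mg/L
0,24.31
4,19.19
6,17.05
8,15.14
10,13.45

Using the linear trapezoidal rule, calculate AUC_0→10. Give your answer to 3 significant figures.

AUC = 184 mg/L·hr

Trapezoidal AUC_0→10:
  [0→4]: (24.31+19.19)/2 × 4 = 87.0
  [4→6]: (19.19+17.05)/2 × 2 = 36.24
  [6→8]: (17.05+15.14)/2 × 2 = 32.19
  [8→10]: (15.14+13.45)/2 × 2 = 28.59
  Sum = 184.02 mg/L·hr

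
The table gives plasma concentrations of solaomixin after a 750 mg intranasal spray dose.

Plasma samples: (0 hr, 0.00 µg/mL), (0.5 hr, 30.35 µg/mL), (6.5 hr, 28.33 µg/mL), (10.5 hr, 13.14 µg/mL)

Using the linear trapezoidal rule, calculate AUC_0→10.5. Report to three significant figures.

Trapezoidal AUC_0→10.5:
  [0→0.5]: (0.00+30.35)/2 × 0.5 = 7.5875
  [0.5→6.5]: (30.35+28.33)/2 × 6 = 176.04
  [6.5→10.5]: (28.33+13.14)/2 × 4 = 82.94
  Sum = 266.5675 µg/mL·hr

AUC = 267 µg/mL·hr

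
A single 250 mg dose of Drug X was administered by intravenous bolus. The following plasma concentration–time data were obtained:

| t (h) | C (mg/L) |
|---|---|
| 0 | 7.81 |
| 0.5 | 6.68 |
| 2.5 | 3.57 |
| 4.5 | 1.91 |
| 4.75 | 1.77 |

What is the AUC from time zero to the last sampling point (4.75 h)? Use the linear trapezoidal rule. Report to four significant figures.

Trapezoidal AUC_0→4.75:
  [0→0.5]: (7.81+6.68)/2 × 0.5 = 3.6225
  [0.5→2.5]: (6.68+3.57)/2 × 2 = 10.25
  [2.5→4.5]: (3.57+1.91)/2 × 2 = 5.48
  [4.5→4.75]: (1.91+1.77)/2 × 0.25 = 0.46
  Sum = 19.8125 mg/L·h

AUC = 19.81 mg/L·h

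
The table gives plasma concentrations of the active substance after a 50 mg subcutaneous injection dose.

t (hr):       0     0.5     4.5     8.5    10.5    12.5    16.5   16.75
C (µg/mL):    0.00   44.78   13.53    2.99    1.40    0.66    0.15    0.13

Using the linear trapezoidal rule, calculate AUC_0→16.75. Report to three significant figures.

Trapezoidal AUC_0→16.75:
  [0→0.5]: (0.00+44.78)/2 × 0.5 = 11.195
  [0.5→4.5]: (44.78+13.53)/2 × 4 = 116.62
  [4.5→8.5]: (13.53+2.99)/2 × 4 = 33.04
  [8.5→10.5]: (2.99+1.40)/2 × 2 = 4.39
  [10.5→12.5]: (1.40+0.66)/2 × 2 = 2.06
  [12.5→16.5]: (0.66+0.15)/2 × 4 = 1.62
  [16.5→16.75]: (0.15+0.13)/2 × 0.25 = 0.035
  Sum = 168.96 µg/mL·hr

AUC = 169 µg/mL·hr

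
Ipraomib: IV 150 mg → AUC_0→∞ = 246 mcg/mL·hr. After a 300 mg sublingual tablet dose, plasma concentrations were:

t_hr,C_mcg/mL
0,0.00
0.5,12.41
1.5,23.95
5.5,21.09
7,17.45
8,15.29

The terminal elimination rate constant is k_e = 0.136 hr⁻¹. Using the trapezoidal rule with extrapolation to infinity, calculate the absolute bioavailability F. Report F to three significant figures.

F = 0.547

Trapezoidal AUC_0→8 (sublingual tablet):
  [0→0.5]: (0.00+12.41)/2 × 0.5 = 3.1025
  [0.5→1.5]: (12.41+23.95)/2 × 1 = 18.18
  [1.5→5.5]: (23.95+21.09)/2 × 4 = 90.08
  [5.5→7]: (21.09+17.45)/2 × 1.5 = 28.905
  [7→8]: (17.45+15.29)/2 × 1 = 16.37
  Sum = 156.6375 mcg/mL·hr
Tail: C_last/k_e = 15.29/0.136 = 112.426
AUC_0→∞ (sublingual tablet) = 156.6375 + 112.426 = 269.0635 mcg/mL·hr
F = (AUC_ev/D_ev)/(AUC_iv/D_iv) = (269.0635/300)/(246/150) = 0.896878/1.64 = 0.5469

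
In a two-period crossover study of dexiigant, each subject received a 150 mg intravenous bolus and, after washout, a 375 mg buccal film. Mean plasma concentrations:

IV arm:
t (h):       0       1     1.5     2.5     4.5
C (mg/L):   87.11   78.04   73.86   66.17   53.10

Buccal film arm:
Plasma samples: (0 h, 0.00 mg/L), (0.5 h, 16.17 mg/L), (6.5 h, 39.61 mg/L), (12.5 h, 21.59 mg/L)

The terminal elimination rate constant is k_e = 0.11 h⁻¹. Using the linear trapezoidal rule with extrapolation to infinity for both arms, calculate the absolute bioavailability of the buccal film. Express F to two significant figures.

Trapezoidal AUC_0→4.5 (IV):
  [0→1]: (87.11+78.04)/2 × 1 = 82.575
  [1→1.5]: (78.04+73.86)/2 × 0.5 = 37.975
  [1.5→2.5]: (73.86+66.17)/2 × 1 = 70.015
  [2.5→4.5]: (66.17+53.10)/2 × 2 = 119.27
  Sum = 309.835 mg/L·h
IV tail: 53.10/0.11 = 482.727; AUC_iv,0→∞ = 309.835 + 482.727 = 792.562 mg/L·h
Trapezoidal AUC_0→12.5 (buccal film):
  [0→0.5]: (0.00+16.17)/2 × 0.5 = 4.0425
  [0.5→6.5]: (16.17+39.61)/2 × 6 = 167.34
  [6.5→12.5]: (39.61+21.59)/2 × 6 = 183.6
  Sum = 354.9825 mg/L·h
buccal film tail: 21.59/0.11 = 196.273; AUC_ev,0→∞ = 354.9825 + 196.273 = 551.2555 mg/L·h
F = (AUC_ev/D_ev)/(AUC_iv/D_iv) = (551.2555/375)/(792.562/150) = 1.47001/5.28375 = 0.2782

F = 0.28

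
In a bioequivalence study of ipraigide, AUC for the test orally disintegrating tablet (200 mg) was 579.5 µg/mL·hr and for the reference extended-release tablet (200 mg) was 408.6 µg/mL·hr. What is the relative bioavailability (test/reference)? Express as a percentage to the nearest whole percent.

F_rel = 142%

F_rel = (AUC_test/D_test) / (AUC_ref/D_ref)
      = (579.5/200) / (408.6/200)
      = 2.8975 / 2.043 = 1.4183 = 141.83%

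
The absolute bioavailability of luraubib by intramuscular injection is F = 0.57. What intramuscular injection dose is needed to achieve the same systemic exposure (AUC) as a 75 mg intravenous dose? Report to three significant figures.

For equal systemic exposure: F × D_ev = D_iv
D_ev = D_iv / F = 75 / 0.57 = 131.579 mg

D_intramuscular = 132 mg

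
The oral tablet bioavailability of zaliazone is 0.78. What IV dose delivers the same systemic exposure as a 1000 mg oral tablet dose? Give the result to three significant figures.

D_iv = 780 mg

Systemic exposure from an extravascular dose = F × D_ev, so the equivalent IV dose is F × D_ev.
D_iv = F × D_ev = 0.78 × 1000 = 780 mg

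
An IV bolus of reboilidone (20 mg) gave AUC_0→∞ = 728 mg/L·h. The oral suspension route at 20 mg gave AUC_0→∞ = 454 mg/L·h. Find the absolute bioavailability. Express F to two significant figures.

F = 0.62

F = (AUC_ev / D_ev) / (AUC_iv / D_iv)
  = (454/20) / (728/20)
  = 22.7 / 36.4 = 0.6236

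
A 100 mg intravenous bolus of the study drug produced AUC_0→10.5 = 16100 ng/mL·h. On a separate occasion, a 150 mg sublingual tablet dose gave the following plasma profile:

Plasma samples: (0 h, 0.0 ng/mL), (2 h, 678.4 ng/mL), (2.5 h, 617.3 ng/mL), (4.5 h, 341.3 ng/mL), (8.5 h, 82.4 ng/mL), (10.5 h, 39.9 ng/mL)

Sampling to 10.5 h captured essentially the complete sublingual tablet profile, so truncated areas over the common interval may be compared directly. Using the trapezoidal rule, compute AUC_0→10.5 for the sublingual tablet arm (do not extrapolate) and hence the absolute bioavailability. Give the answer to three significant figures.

Trapezoidal AUC_0→10.5 (sublingual tablet):
  [0→2]: (0.0+678.4)/2 × 2 = 678.4
  [2→2.5]: (678.4+617.3)/2 × 0.5 = 323.925
  [2.5→4.5]: (617.3+341.3)/2 × 2 = 958.6
  [4.5→8.5]: (341.3+82.4)/2 × 4 = 847.4
  [8.5→10.5]: (82.4+39.9)/2 × 2 = 122.3
  Sum = 2930.625 ng/mL·h
F = (AUC_ev/D_ev)/(AUC_iv/D_iv) = (2930.625/150)/(16100/100) = 19.5375/161 = 0.1214

F = 0.121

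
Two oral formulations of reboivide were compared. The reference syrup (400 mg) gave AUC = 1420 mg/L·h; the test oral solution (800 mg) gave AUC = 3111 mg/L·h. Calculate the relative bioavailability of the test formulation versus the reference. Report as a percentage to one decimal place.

F_rel = 109.5%

F_rel = (AUC_test/D_test) / (AUC_ref/D_ref)
      = (3111/800) / (1420/400)
      = 3.88875 / 3.55 = 1.0954 = 109.54%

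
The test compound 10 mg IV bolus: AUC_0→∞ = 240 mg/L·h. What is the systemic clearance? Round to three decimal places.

CL = 0.042 L/h

CL = Dose_iv / AUC_0→∞
   = 10 / 240 = 0.0416667 L/h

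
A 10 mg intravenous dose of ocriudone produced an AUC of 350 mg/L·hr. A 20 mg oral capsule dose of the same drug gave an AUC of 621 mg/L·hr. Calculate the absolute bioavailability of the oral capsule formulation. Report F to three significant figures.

F = 0.887

F = (AUC_ev / D_ev) / (AUC_iv / D_iv)
  = (621/20) / (350/10)
  = 31.05 / 35 = 0.8871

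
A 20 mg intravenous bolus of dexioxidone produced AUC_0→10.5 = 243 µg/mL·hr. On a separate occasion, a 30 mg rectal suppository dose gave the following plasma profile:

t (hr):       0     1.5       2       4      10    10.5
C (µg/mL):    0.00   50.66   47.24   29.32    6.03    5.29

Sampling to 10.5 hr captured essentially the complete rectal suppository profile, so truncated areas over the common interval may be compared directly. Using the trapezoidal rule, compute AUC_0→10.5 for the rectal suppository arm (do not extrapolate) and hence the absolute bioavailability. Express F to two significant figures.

F = 0.68

Trapezoidal AUC_0→10.5 (rectal suppository):
  [0→1.5]: (0.00+50.66)/2 × 1.5 = 37.995
  [1.5→2]: (50.66+47.24)/2 × 0.5 = 24.475
  [2→4]: (47.24+29.32)/2 × 2 = 76.56
  [4→10]: (29.32+6.03)/2 × 6 = 106.05
  [10→10.5]: (6.03+5.29)/2 × 0.5 = 2.83
  Sum = 247.91 µg/mL·hr
F = (AUC_ev/D_ev)/(AUC_iv/D_iv) = (247.91/30)/(243/20) = 8.26367/12.15 = 0.6801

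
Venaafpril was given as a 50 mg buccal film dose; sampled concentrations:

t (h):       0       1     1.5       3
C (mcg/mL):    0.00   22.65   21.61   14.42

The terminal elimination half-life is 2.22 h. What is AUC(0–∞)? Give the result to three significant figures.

AUC = 95.6 mcg/mL·h

Trapezoidal AUC_0→3:
  [0→1]: (0.00+22.65)/2 × 1 = 11.325
  [1→1.5]: (22.65+21.61)/2 × 0.5 = 11.065
  [1.5→3]: (21.61+14.42)/2 × 1.5 = 27.0225
  Sum = 49.4125 mcg/mL·h
k_e = ln2 / t½ = 0.693147 / 2.22 = 0.3122 h^-1
Extrapolated tail: C_last / k_e = 14.42 / 0.3122 = 46.188
AUC_0→∞ = 49.4125 + 46.188 = 95.6005 mcg/mL·h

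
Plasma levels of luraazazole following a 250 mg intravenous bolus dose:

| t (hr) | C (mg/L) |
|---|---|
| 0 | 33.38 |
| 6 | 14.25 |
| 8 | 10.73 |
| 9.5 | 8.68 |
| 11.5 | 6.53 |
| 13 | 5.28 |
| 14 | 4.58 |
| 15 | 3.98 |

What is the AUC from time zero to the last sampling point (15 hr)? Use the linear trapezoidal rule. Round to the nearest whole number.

AUC = 216 mg/L·hr

Trapezoidal AUC_0→15:
  [0→6]: (33.38+14.25)/2 × 6 = 142.89
  [6→8]: (14.25+10.73)/2 × 2 = 24.98
  [8→9.5]: (10.73+8.68)/2 × 1.5 = 14.5575
  [9.5→11.5]: (8.68+6.53)/2 × 2 = 15.21
  [11.5→13]: (6.53+5.28)/2 × 1.5 = 8.8575
  [13→14]: (5.28+4.58)/2 × 1 = 4.93
  [14→15]: (4.58+3.98)/2 × 1 = 4.28
  Sum = 215.705 mg/L·hr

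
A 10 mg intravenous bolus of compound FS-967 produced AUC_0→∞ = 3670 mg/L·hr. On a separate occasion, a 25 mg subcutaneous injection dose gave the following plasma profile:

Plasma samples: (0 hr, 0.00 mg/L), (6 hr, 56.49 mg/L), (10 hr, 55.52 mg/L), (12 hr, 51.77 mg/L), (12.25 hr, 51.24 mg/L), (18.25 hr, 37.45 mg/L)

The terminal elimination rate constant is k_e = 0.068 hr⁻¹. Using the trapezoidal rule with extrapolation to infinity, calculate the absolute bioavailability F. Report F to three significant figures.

F = 0.145

Trapezoidal AUC_0→18.25 (subcutaneous injection):
  [0→6]: (0.00+56.49)/2 × 6 = 169.47
  [6→10]: (56.49+55.52)/2 × 4 = 224.02
  [10→12]: (55.52+51.77)/2 × 2 = 107.29
  [12→12.25]: (51.77+51.24)/2 × 0.25 = 12.87625
  [12.25→18.25]: (51.24+37.45)/2 × 6 = 266.07
  Sum = 779.72625 mg/L·hr
Tail: C_last/k_e = 37.45/0.068 = 550.735
AUC_0→∞ (subcutaneous injection) = 779.72625 + 550.735 = 1330.46125 mg/L·hr
F = (AUC_ev/D_ev)/(AUC_iv/D_iv) = (1330.46125/25)/(3670/10) = 53.21845/367 = 0.1450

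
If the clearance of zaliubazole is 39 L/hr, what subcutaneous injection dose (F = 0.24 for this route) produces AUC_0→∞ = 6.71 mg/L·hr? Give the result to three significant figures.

Dose = CL × AUC_0→∞ / F
     = 39 × 6.71 / 0.24 = 1090.375 mg

Dose = 1090 mg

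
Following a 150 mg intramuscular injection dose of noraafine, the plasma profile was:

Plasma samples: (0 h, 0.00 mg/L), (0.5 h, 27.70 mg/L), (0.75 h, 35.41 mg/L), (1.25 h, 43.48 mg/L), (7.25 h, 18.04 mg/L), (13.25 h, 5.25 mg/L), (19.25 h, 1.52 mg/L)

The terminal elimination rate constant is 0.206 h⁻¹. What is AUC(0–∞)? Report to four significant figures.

Trapezoidal AUC_0→19.25:
  [0→0.5]: (0.00+27.70)/2 × 0.5 = 6.925
  [0.5→0.75]: (27.70+35.41)/2 × 0.25 = 7.88875
  [0.75→1.25]: (35.41+43.48)/2 × 0.5 = 19.7225
  [1.25→7.25]: (43.48+18.04)/2 × 6 = 184.56
  [7.25→13.25]: (18.04+5.25)/2 × 6 = 69.87
  [13.25→19.25]: (5.25+1.52)/2 × 6 = 20.31
  Sum = 309.27625 mg/L·h
Extrapolated tail: C_last / k_e = 1.52 / 0.206 = 7.379
AUC_0→∞ = 309.27625 + 7.379 = 316.65525 mg/L·h

AUC = 316.7 mg/L·h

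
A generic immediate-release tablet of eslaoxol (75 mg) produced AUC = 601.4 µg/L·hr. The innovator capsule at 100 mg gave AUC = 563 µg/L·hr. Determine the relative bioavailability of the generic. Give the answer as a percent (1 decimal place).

F_rel = 142.4%

F_rel = (AUC_test/D_test) / (AUC_ref/D_ref)
      = (601.4/75) / (563/100)
      = 8.01867 / 5.63 = 1.4243 = 142.43%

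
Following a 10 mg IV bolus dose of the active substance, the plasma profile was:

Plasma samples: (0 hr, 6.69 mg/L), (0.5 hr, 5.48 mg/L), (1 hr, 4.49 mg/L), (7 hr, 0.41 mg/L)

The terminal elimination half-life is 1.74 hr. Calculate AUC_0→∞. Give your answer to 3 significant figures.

Trapezoidal AUC_0→7:
  [0→0.5]: (6.69+5.48)/2 × 0.5 = 3.0425
  [0.5→1]: (5.48+4.49)/2 × 0.5 = 2.4925
  [1→7]: (4.49+0.41)/2 × 6 = 14.7
  Sum = 20.235 mg/L·hr
k_e = ln2 / t½ = 0.693147 / 1.74 = 0.3984 hr^-1
Extrapolated tail: C_last / k_e = 0.41 / 0.3984 = 1.029
AUC_0→∞ = 20.235 + 1.029 = 21.264 mg/L·hr

AUC = 21.3 mg/L·hr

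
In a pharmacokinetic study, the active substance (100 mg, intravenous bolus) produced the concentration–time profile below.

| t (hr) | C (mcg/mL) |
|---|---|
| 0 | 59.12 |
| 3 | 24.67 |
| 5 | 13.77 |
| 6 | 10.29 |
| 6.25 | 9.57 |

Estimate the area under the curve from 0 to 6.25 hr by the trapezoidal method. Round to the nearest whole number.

AUC = 179 mcg/mL·hr

Trapezoidal AUC_0→6.25:
  [0→3]: (59.12+24.67)/2 × 3 = 125.685
  [3→5]: (24.67+13.77)/2 × 2 = 38.44
  [5→6]: (13.77+10.29)/2 × 1 = 12.03
  [6→6.25]: (10.29+9.57)/2 × 0.25 = 2.4825
  Sum = 178.6375 mcg/mL·hr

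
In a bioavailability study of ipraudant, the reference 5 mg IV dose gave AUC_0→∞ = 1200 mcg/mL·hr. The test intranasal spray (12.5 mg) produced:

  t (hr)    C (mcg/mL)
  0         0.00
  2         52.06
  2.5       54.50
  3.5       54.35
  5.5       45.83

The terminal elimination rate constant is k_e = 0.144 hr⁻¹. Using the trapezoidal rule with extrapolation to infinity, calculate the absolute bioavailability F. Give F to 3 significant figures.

Trapezoidal AUC_0→5.5 (intranasal spray):
  [0→2]: (0.00+52.06)/2 × 2 = 52.06
  [2→2.5]: (52.06+54.50)/2 × 0.5 = 26.64
  [2.5→3.5]: (54.50+54.35)/2 × 1 = 54.425
  [3.5→5.5]: (54.35+45.83)/2 × 2 = 100.18
  Sum = 233.305 mcg/mL·hr
Tail: C_last/k_e = 45.83/0.144 = 318.264
AUC_0→∞ (intranasal spray) = 233.305 + 318.264 = 551.569 mcg/mL·hr
F = (AUC_ev/D_ev)/(AUC_iv/D_iv) = (551.569/12.5)/(1200/5) = 44.12552/240 = 0.1839

F = 0.184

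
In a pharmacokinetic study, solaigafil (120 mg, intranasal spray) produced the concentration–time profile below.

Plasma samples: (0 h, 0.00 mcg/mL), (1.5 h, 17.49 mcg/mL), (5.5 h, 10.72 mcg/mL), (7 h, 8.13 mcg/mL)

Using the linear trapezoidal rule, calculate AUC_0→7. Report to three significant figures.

AUC = 83.7 mcg/mL·h

Trapezoidal AUC_0→7:
  [0→1.5]: (0.00+17.49)/2 × 1.5 = 13.1175
  [1.5→5.5]: (17.49+10.72)/2 × 4 = 56.42
  [5.5→7]: (10.72+8.13)/2 × 1.5 = 14.1375
  Sum = 83.675 mcg/mL·h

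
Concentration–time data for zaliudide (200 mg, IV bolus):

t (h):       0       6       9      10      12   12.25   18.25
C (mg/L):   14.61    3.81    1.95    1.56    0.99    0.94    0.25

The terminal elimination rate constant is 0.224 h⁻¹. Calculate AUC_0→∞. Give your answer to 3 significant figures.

AUC = 73.1 mg/L·h

Trapezoidal AUC_0→18.25:
  [0→6]: (14.61+3.81)/2 × 6 = 55.26
  [6→9]: (3.81+1.95)/2 × 3 = 8.64
  [9→10]: (1.95+1.56)/2 × 1 = 1.755
  [10→12]: (1.56+0.99)/2 × 2 = 2.55
  [12→12.25]: (0.99+0.94)/2 × 0.25 = 0.24125
  [12.25→18.25]: (0.94+0.25)/2 × 6 = 3.57
  Sum = 72.01625 mg/L·h
Extrapolated tail: C_last / k_e = 0.25 / 0.224 = 1.116
AUC_0→∞ = 72.01625 + 1.116 = 73.13225 mg/L·h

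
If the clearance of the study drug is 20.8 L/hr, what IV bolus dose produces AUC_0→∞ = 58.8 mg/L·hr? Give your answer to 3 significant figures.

Dose_iv = CL × AUC_0→∞
     = 20.8 × 58.8 = 1223.04 mg

Dose = 1220 mg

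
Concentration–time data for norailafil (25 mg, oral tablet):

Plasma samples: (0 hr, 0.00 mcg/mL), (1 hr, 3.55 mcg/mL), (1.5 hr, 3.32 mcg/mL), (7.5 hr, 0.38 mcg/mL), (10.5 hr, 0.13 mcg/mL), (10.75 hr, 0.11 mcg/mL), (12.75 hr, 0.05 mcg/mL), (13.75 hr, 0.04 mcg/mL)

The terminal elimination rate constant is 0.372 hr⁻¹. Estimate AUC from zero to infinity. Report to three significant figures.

AUC = 15.7 mcg/mL·hr

Trapezoidal AUC_0→13.75:
  [0→1]: (0.00+3.55)/2 × 1 = 1.775
  [1→1.5]: (3.55+3.32)/2 × 0.5 = 1.7175
  [1.5→7.5]: (3.32+0.38)/2 × 6 = 11.1
  [7.5→10.5]: (0.38+0.13)/2 × 3 = 0.765
  [10.5→10.75]: (0.13+0.11)/2 × 0.25 = 0.03
  [10.75→12.75]: (0.11+0.05)/2 × 2 = 0.16
  [12.75→13.75]: (0.05+0.04)/2 × 1 = 0.045
  Sum = 15.5925 mcg/mL·hr
Extrapolated tail: C_last / k_e = 0.04 / 0.372 = 0.108
AUC_0→∞ = 15.5925 + 0.108 = 15.7005 mcg/mL·hr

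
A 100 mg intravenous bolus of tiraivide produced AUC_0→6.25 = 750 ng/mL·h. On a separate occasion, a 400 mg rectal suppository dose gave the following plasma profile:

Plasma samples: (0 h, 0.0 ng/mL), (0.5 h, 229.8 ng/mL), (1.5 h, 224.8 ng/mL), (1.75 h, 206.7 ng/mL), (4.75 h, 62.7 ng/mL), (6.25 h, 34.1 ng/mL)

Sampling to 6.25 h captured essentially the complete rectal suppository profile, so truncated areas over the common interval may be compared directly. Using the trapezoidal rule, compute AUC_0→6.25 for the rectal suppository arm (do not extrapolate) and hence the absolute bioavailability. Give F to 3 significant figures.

F = 0.272

Trapezoidal AUC_0→6.25 (rectal suppository):
  [0→0.5]: (0.0+229.8)/2 × 0.5 = 57.45
  [0.5→1.5]: (229.8+224.8)/2 × 1 = 227.3
  [1.5→1.75]: (224.8+206.7)/2 × 0.25 = 53.9375
  [1.75→4.75]: (206.7+62.7)/2 × 3 = 404.1
  [4.75→6.25]: (62.7+34.1)/2 × 1.5 = 72.6
  Sum = 815.3875 ng/mL·h
F = (AUC_ev/D_ev)/(AUC_iv/D_iv) = (815.3875/400)/(750/100) = 2.03847/7.5 = 0.2718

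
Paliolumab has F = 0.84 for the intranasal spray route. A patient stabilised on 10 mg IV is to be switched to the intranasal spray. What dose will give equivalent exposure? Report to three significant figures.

D_intranasal = 11.9 mg

For equal systemic exposure: F × D_ev = D_iv
D_ev = D_iv / F = 10 / 0.84 = 11.9048 mg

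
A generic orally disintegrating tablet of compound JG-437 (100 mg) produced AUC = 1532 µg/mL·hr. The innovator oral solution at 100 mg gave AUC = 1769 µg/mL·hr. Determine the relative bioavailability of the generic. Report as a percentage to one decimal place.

F_rel = 86.6%

F_rel = (AUC_test/D_test) / (AUC_ref/D_ref)
      = (1532/100) / (1769/100)
      = 15.32 / 17.69 = 0.8660 = 86.60%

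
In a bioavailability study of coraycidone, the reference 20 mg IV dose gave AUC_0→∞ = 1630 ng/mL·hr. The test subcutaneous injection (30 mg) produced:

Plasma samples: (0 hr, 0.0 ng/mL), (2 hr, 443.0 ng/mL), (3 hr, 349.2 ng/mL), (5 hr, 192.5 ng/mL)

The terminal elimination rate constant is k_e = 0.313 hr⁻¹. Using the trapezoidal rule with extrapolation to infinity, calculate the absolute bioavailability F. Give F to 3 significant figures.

Trapezoidal AUC_0→5 (subcutaneous injection):
  [0→2]: (0.0+443.0)/2 × 2 = 443.0
  [2→3]: (443.0+349.2)/2 × 1 = 396.1
  [3→5]: (349.2+192.5)/2 × 2 = 541.7
  Sum = 1380.8 ng/mL·hr
Tail: C_last/k_e = 192.5/0.313 = 615.016
AUC_0→∞ (subcutaneous injection) = 1380.8 + 615.016 = 1995.816 ng/mL·hr
F = (AUC_ev/D_ev)/(AUC_iv/D_iv) = (1995.816/30)/(1630/20) = 66.5272/81.5 = 0.8163

F = 0.816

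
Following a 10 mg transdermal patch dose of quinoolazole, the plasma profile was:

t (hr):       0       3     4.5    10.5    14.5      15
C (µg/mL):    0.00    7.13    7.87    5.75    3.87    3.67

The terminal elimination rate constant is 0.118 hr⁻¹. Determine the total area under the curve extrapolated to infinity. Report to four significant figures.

AUC = 115.0 µg/mL·hr

Trapezoidal AUC_0→15:
  [0→3]: (0.00+7.13)/2 × 3 = 10.695
  [3→4.5]: (7.13+7.87)/2 × 1.5 = 11.25
  [4.5→10.5]: (7.87+5.75)/2 × 6 = 40.86
  [10.5→14.5]: (5.75+3.87)/2 × 4 = 19.24
  [14.5→15]: (3.87+3.67)/2 × 0.5 = 1.885
  Sum = 83.93 µg/mL·hr
Extrapolated tail: C_last / k_e = 3.67 / 0.118 = 31.102
AUC_0→∞ = 83.93 + 31.102 = 115.032 µg/mL·hr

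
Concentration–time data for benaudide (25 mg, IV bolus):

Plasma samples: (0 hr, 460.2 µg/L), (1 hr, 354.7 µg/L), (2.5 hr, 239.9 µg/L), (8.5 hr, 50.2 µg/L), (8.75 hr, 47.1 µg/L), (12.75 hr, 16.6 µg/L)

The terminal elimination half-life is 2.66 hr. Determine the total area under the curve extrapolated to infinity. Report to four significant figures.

AUC = 1927 µg/L·hr

Trapezoidal AUC_0→12.75:
  [0→1]: (460.2+354.7)/2 × 1 = 407.45
  [1→2.5]: (354.7+239.9)/2 × 1.5 = 445.95
  [2.5→8.5]: (239.9+50.2)/2 × 6 = 870.3
  [8.5→8.75]: (50.2+47.1)/2 × 0.25 = 12.1625
  [8.75→12.75]: (47.1+16.6)/2 × 4 = 127.4
  Sum = 1863.2625 µg/L·hr
k_e = ln2 / t½ = 0.693147 / 2.66 = 0.2606 hr^-1
Extrapolated tail: C_last / k_e = 16.6 / 0.2606 = 63.699
AUC_0→∞ = 1863.2625 + 63.699 = 1926.9615 µg/L·hr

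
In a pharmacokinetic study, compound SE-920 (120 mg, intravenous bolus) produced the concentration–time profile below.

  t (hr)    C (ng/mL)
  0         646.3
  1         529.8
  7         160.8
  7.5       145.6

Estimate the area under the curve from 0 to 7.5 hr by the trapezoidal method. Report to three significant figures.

Trapezoidal AUC_0→7.5:
  [0→1]: (646.3+529.8)/2 × 1 = 588.05
  [1→7]: (529.8+160.8)/2 × 6 = 2071.8
  [7→7.5]: (160.8+145.6)/2 × 0.5 = 76.6
  Sum = 2736.45 ng/mL·hr

AUC = 2740 ng/mL·hr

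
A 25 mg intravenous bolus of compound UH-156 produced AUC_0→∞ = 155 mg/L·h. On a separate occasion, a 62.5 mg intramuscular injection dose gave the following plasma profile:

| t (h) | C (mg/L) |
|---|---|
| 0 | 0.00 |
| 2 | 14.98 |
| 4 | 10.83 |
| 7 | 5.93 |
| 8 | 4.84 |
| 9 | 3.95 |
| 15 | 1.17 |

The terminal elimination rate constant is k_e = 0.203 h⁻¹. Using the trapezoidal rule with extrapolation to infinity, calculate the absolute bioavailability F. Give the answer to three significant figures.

F = 0.250

Trapezoidal AUC_0→15 (intramuscular injection):
  [0→2]: (0.00+14.98)/2 × 2 = 14.98
  [2→4]: (14.98+10.83)/2 × 2 = 25.81
  [4→7]: (10.83+5.93)/2 × 3 = 25.14
  [7→8]: (5.93+4.84)/2 × 1 = 5.385
  [8→9]: (4.84+3.95)/2 × 1 = 4.395
  [9→15]: (3.95+1.17)/2 × 6 = 15.36
  Sum = 91.07 mg/L·h
Tail: C_last/k_e = 1.17/0.203 = 5.764
AUC_0→∞ (intramuscular injection) = 91.07 + 5.764 = 96.834 mg/L·h
F = (AUC_ev/D_ev)/(AUC_iv/D_iv) = (96.834/62.5)/(155/25) = 1.549344/6.2 = 0.2499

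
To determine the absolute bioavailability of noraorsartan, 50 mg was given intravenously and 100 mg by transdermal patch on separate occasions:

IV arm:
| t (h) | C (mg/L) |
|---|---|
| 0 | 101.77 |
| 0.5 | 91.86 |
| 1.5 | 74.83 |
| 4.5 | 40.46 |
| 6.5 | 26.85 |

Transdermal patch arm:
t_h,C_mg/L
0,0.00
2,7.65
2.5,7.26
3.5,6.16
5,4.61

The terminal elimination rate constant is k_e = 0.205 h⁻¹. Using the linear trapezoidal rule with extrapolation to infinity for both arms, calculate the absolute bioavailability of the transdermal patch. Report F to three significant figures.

F = 0.0484

Trapezoidal AUC_0→6.5 (IV):
  [0→0.5]: (101.77+91.86)/2 × 0.5 = 48.4075
  [0.5→1.5]: (91.86+74.83)/2 × 1 = 83.345
  [1.5→4.5]: (74.83+40.46)/2 × 3 = 172.935
  [4.5→6.5]: (40.46+26.85)/2 × 2 = 67.31
  Sum = 371.9975 mg/L·h
IV tail: 26.85/0.205 = 130.976; AUC_iv,0→∞ = 371.9975 + 130.976 = 502.9735 mg/L·h
Trapezoidal AUC_0→5 (transdermal patch):
  [0→2]: (0.00+7.65)/2 × 2 = 7.65
  [2→2.5]: (7.65+7.26)/2 × 0.5 = 3.7275
  [2.5→3.5]: (7.26+6.16)/2 × 1 = 6.71
  [3.5→5]: (6.16+4.61)/2 × 1.5 = 8.0775
  Sum = 26.165 mg/L·h
transdermal patch tail: 4.61/0.205 = 22.488; AUC_ev,0→∞ = 26.165 + 22.488 = 48.653 mg/L·h
F = (AUC_ev/D_ev)/(AUC_iv/D_iv) = (48.653/100)/(502.9735/50) = 0.48653/10.05947 = 0.0484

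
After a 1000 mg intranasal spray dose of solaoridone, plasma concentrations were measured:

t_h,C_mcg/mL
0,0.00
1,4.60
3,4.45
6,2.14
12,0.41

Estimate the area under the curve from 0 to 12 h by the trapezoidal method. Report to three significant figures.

AUC = 28.9 mcg/mL·h

Trapezoidal AUC_0→12:
  [0→1]: (0.00+4.60)/2 × 1 = 2.3
  [1→3]: (4.60+4.45)/2 × 2 = 9.05
  [3→6]: (4.45+2.14)/2 × 3 = 9.885
  [6→12]: (2.14+0.41)/2 × 6 = 7.65
  Sum = 28.885 mcg/mL·h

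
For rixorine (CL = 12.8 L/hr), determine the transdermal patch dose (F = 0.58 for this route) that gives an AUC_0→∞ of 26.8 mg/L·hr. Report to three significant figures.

Dose = 591 mg

Dose = CL × AUC_0→∞ / F
     = 12.8 × 26.8 / 0.58 = 591.448 mg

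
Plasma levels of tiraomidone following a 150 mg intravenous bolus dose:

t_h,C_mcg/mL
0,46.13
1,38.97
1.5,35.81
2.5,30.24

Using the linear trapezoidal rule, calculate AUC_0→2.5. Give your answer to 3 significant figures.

AUC = 94.3 mcg/mL·h

Trapezoidal AUC_0→2.5:
  [0→1]: (46.13+38.97)/2 × 1 = 42.55
  [1→1.5]: (38.97+35.81)/2 × 0.5 = 18.695
  [1.5→2.5]: (35.81+30.24)/2 × 1 = 33.025
  Sum = 94.27 mcg/mL·h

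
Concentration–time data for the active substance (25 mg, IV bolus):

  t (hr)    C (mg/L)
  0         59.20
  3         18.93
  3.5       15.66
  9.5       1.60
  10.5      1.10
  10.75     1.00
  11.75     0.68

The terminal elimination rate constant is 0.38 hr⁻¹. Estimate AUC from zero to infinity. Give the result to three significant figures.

Trapezoidal AUC_0→11.75:
  [0→3]: (59.20+18.93)/2 × 3 = 117.195
  [3→3.5]: (18.93+15.66)/2 × 0.5 = 8.6475
  [3.5→9.5]: (15.66+1.60)/2 × 6 = 51.78
  [9.5→10.5]: (1.60+1.10)/2 × 1 = 1.35
  [10.5→10.75]: (1.10+1.00)/2 × 0.25 = 0.2625
  [10.75→11.75]: (1.00+0.68)/2 × 1 = 0.84
  Sum = 180.075 mg/L·hr
Extrapolated tail: C_last / k_e = 0.68 / 0.38 = 1.789
AUC_0→∞ = 180.075 + 1.789 = 181.864 mg/L·hr

AUC = 182 mg/L·hr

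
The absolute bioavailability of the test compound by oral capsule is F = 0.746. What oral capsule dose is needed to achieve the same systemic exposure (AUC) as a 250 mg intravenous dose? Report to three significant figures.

For equal systemic exposure: F × D_ev = D_iv
D_ev = D_iv / F = 250 / 0.746 = 335.121 mg

D_oral = 335 mg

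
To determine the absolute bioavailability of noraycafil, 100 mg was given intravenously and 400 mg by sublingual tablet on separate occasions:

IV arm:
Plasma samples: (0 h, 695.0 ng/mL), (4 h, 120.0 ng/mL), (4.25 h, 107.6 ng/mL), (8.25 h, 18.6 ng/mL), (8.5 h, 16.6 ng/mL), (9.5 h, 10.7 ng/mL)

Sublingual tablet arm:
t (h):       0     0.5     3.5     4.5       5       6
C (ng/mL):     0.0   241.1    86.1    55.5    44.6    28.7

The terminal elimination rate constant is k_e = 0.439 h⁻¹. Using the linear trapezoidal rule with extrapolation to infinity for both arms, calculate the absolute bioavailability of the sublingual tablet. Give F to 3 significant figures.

F = 0.0959

Trapezoidal AUC_0→9.5 (IV):
  [0→4]: (695.0+120.0)/2 × 4 = 1630.0
  [4→4.25]: (120.0+107.6)/2 × 0.25 = 28.45
  [4.25→8.25]: (107.6+18.6)/2 × 4 = 252.4
  [8.25→8.5]: (18.6+16.6)/2 × 0.25 = 4.4
  [8.5→9.5]: (16.6+10.7)/2 × 1 = 13.65
  Sum = 1928.9 ng/mL·h
IV tail: 10.7/0.439 = 24.374; AUC_iv,0→∞ = 1928.9 + 24.374 = 1953.274 ng/mL·h
Trapezoidal AUC_0→6 (sublingual tablet):
  [0→0.5]: (0.0+241.1)/2 × 0.5 = 60.275
  [0.5→3.5]: (241.1+86.1)/2 × 3 = 490.8
  [3.5→4.5]: (86.1+55.5)/2 × 1 = 70.8
  [4.5→5]: (55.5+44.6)/2 × 0.5 = 25.025
  [5→6]: (44.6+28.7)/2 × 1 = 36.65
  Sum = 683.55 ng/mL·h
sublingual tablet tail: 28.7/0.439 = 65.376; AUC_ev,0→∞ = 683.55 + 65.376 = 748.926 ng/mL·h
F = (AUC_ev/D_ev)/(AUC_iv/D_iv) = (748.926/400)/(1953.274/100) = 1.872315/19.53274 = 0.0959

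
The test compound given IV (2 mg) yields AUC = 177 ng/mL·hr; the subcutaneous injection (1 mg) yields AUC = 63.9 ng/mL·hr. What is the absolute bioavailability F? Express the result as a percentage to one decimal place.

F = 72.2%

F = (AUC_ev / D_ev) / (AUC_iv / D_iv)
  = (63.9/1) / (177/2)
  = 63.9 / 88.5 = 0.7220
  = 72.20%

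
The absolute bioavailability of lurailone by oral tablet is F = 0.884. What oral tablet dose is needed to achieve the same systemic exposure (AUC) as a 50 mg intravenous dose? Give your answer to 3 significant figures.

D_oral = 56.6 mg

For equal systemic exposure: F × D_ev = D_iv
D_ev = D_iv / F = 50 / 0.884 = 56.5611 mg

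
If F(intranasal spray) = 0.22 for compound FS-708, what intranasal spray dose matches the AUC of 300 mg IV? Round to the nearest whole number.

D_intranasal = 1364 mg

For equal systemic exposure: F × D_ev = D_iv
D_ev = D_iv / F = 300 / 0.22 = 1363.64 mg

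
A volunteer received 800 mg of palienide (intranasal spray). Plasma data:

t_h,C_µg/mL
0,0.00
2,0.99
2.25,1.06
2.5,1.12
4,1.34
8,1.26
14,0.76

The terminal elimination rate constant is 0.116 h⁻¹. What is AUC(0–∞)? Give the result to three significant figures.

AUC = 21.2 µg/mL·h

Trapezoidal AUC_0→14:
  [0→2]: (0.00+0.99)/2 × 2 = 0.99
  [2→2.25]: (0.99+1.06)/2 × 0.25 = 0.25625
  [2.25→2.5]: (1.06+1.12)/2 × 0.25 = 0.2725
  [2.5→4]: (1.12+1.34)/2 × 1.5 = 1.845
  [4→8]: (1.34+1.26)/2 × 4 = 5.2
  [8→14]: (1.26+0.76)/2 × 6 = 6.06
  Sum = 14.62375 µg/mL·h
Extrapolated tail: C_last / k_e = 0.76 / 0.116 = 6.552
AUC_0→∞ = 14.62375 + 6.552 = 21.17575 µg/mL·h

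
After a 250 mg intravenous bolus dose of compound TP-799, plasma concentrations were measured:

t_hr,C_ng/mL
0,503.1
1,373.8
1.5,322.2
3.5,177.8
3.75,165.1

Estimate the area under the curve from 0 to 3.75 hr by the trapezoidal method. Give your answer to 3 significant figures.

AUC = 1160 ng/mL·hr

Trapezoidal AUC_0→3.75:
  [0→1]: (503.1+373.8)/2 × 1 = 438.45
  [1→1.5]: (373.8+322.2)/2 × 0.5 = 174.0
  [1.5→3.5]: (322.2+177.8)/2 × 2 = 500.0
  [3.5→3.75]: (177.8+165.1)/2 × 0.25 = 42.8625
  Sum = 1155.3125 ng/mL·hr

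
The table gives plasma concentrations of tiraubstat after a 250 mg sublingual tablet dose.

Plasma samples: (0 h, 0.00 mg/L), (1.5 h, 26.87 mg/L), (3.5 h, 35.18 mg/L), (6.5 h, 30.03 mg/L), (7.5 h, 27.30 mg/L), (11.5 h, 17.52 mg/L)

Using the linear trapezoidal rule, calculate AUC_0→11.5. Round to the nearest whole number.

AUC = 298 mg/L·h

Trapezoidal AUC_0→11.5:
  [0→1.5]: (0.00+26.87)/2 × 1.5 = 20.1525
  [1.5→3.5]: (26.87+35.18)/2 × 2 = 62.05
  [3.5→6.5]: (35.18+30.03)/2 × 3 = 97.815
  [6.5→7.5]: (30.03+27.30)/2 × 1 = 28.665
  [7.5→11.5]: (27.30+17.52)/2 × 4 = 89.64
  Sum = 298.3225 mg/L·h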